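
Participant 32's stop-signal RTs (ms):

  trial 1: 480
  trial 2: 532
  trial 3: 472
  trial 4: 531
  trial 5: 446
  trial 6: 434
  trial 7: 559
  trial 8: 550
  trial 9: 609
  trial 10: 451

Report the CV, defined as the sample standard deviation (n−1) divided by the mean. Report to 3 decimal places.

0.115

n = 10, Σ = 5064, M = 506.4000
Σ(x−M)² = 30294.400; s = √(30294.400/9) = 58.0176
CV = 58.0176 / 506.4000 = 0.11457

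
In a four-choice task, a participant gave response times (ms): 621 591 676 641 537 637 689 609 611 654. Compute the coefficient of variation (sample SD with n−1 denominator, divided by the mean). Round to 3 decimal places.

n = 10, Σ = 6266, M = 626.6000
Σ(x−M)² = 17280.400; s = √(17280.400/9) = 43.8183
CV = 43.8183 / 626.6000 = 0.06993

0.070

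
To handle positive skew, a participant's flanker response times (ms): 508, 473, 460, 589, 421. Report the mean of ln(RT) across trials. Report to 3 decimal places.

6.188

ln(RT): 6.2305, 6.1591, 6.1312, 6.3784, 6.0426
Σ ln(RT) = 30.9419
Mean = 30.9419/5 = 6.18837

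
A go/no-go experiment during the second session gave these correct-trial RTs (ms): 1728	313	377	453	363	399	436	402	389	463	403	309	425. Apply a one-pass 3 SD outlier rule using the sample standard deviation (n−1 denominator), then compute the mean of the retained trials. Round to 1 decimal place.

n = 13, ΣRT = 6460, M = 496.923
Σ(x−M)² = 1668042.92; s = √(1668042.92/12) = 372.832
Cutoffs: 496.923 ± 3·372.832 → [-621.6, 1615.4]
Outside: 1728 → excluded.
Retained (n=12): Σ = 4732, mean = 4732/12 = 394.333

394.3 ms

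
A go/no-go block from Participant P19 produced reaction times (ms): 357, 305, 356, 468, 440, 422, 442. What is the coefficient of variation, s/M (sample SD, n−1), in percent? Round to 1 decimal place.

n = 7, Σ = 2790, M = 398.5714
Σ(x−M)² = 21267.714; s = √(21267.714/6) = 59.5367
CV = 59.5367 / 398.5714 = 0.14938 = 14.938%

14.9%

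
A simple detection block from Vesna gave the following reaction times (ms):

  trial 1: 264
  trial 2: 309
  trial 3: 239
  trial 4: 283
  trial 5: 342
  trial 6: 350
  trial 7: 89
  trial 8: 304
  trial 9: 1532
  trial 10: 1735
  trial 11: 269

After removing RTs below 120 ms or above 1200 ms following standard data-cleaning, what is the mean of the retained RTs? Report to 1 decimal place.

Excluded: 89, 1532, 1735
Retained (n=8): Σ = 2360
Mean = 2360/8 = 295.0000

295.0 ms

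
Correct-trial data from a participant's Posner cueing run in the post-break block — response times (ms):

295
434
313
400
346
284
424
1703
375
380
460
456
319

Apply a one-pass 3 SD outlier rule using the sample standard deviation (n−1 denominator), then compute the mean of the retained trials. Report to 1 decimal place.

373.8 ms

n = 13, ΣRT = 6189, M = 476.077
Σ(x−M)² = 1673588.92; s = √(1673588.92/12) = 373.451
Cutoffs: 476.077 ± 3·373.451 → [-644.3, 1596.4]
Outside: 1703 → excluded.
Retained (n=12): Σ = 4486, mean = 4486/12 = 373.833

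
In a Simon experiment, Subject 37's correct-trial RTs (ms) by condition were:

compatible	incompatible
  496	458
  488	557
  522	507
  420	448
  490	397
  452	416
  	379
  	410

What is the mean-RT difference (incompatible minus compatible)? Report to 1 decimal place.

M(compatible) = 2868/6 = 478.000
M(incompatible) = 3572/8 = 446.500
Difference = 446.500 − 478.000 = -31.500 ms

-31.5 ms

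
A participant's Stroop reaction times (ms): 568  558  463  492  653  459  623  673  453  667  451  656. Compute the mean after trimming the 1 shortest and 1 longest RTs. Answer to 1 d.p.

559.2 ms

Sorted: 451, 453, 459, 463, 492, 558, 568, 623, 653, 656, 667, 673
Drop lowest 1 (451) and highest 1 (673)
Remaining (n=10): Σ = 5592, mean = 5592/10 = 559.200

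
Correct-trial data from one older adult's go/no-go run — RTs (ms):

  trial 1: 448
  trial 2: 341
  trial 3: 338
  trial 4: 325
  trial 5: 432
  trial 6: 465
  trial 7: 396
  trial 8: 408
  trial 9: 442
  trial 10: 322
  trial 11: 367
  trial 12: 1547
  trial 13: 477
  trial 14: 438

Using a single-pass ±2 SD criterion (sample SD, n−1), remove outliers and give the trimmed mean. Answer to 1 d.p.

399.9 ms

n = 14, ΣRT = 6746, M = 481.857
Σ(x−M)² = 1258693.71; s = √(1258693.71/13) = 311.163
Cutoffs: 481.857 ± 2·311.163 → [-140.5, 1104.2]
Outside: 1547 → excluded.
Retained (n=13): Σ = 5199, mean = 5199/13 = 399.923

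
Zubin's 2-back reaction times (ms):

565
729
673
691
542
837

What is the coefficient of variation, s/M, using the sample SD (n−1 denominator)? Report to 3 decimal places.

n = 6, Σ = 4037, M = 672.8333
Σ(x−M)² = 59180.833; s = √(59180.833/5) = 108.7941
CV = 108.7941 / 672.8333 = 0.16170

0.162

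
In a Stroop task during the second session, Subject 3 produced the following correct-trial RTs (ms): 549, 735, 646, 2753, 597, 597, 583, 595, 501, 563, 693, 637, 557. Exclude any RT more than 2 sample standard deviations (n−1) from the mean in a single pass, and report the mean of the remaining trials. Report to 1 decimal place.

604.4 ms

n = 13, ΣRT = 10006, M = 769.692
Σ(x−M)² = 4307378.77; s = √(4307378.77/12) = 599.123
Cutoffs: 769.692 ± 2·599.123 → [-428.6, 1967.9]
Outside: 2753 → excluded.
Retained (n=12): Σ = 7253, mean = 7253/12 = 604.417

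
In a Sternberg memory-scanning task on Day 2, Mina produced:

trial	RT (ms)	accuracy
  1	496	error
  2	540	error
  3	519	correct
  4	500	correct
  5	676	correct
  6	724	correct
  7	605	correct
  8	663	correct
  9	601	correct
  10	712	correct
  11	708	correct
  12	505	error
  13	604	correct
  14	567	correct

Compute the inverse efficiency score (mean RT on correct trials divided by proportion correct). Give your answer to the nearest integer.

796 ms

Correct trials (n=11): 519, 500, 676, 724, 605, 663, 601, 712, 708, 604, 567
Mean correct RT = 6879/11 = 625.3636 ms
Proportion correct = 11/14
IES = 625.3636 / (11/14) = 795.917 ms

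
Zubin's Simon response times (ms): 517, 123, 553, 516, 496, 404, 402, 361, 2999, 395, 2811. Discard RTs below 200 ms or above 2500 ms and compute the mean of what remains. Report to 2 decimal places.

455.50 ms

Excluded: 123, 2811, 2999
Retained (n=8): Σ = 3644
Mean = 3644/8 = 455.5000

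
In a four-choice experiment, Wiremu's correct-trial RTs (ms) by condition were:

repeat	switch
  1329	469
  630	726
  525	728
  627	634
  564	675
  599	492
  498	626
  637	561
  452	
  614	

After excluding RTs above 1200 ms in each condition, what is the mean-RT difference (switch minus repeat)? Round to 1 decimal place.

repeat: exclude 1329
M(repeat) = 5146/9 = 571.778
M(switch) = 4911/8 = 613.875
Difference = 613.875 − 571.778 = 42.097 ms

42.1 ms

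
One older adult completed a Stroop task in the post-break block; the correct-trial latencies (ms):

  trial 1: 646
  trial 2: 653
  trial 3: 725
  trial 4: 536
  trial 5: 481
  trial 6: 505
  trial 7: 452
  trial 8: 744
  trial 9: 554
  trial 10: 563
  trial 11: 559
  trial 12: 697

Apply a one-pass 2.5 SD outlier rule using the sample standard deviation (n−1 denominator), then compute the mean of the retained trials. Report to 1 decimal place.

592.9 ms

n = 12, ΣRT = 7115, M = 592.917
Σ(x−M)² = 104444.92; s = √(104444.92/11) = 97.442
Cutoffs: 592.917 ± 2.5·97.442 → [349.3, 836.5]
No RTs fall outside the cutoffs; all 12 retained. Mean = 7115/12 = 592.917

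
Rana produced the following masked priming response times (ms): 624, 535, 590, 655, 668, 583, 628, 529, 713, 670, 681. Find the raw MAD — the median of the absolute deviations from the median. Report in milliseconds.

Sorted: 529, 535, 583, 590, 624, 628, 655, 668, 670, 681, 713 → median = 628
|x − 628|: 4, 93, 38, 27, 40, 45, 0, 99, 85, 42, 53
Sorted deviations: 0, 4, 27, 38, 40, 42, 45, 53, 85, 93, 99 → MAD = 42

42 ms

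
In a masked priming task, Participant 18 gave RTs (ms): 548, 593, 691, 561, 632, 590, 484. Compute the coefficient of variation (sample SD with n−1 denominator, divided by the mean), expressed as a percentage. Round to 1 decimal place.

11.2%

n = 7, Σ = 4099, M = 585.5714
Σ(x−M)² = 25677.714; s = √(25677.714/6) = 65.4188
CV = 65.4188 / 585.5714 = 0.11172 = 11.172%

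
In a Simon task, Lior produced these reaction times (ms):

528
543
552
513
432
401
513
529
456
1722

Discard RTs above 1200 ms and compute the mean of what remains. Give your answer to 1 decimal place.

496.3 ms

Excluded: 1722
Retained (n=9): Σ = 4467
Mean = 4467/9 = 496.3333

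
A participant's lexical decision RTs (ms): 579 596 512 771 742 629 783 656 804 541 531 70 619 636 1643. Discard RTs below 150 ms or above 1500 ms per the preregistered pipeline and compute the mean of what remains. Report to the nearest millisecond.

Excluded: 70, 1643
Retained (n=13): Σ = 8399
Mean = 8399/13 = 646.0769

646 ms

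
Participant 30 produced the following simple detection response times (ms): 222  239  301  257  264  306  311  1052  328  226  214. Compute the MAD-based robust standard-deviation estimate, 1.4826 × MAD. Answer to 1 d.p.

Sorted: 214, 222, 226, 239, 257, 264, 301, 306, 311, 328, 1052 → median = 264
|x − 264| sorted: 0, 7, 25, 37, 38, 42, 42, 47, 50, 64, 788 → MAD = 42
Robust SD ≈ 1.4826 × 42 = 62.269

62.3 ms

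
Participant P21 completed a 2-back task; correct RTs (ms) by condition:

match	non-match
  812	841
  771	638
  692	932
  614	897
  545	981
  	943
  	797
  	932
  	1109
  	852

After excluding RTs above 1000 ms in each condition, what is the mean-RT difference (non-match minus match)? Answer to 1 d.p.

non-match: exclude 1109
M(match) = 3434/5 = 686.800
M(non-match) = 7813/9 = 868.111
Difference = 868.111 − 686.800 = 181.311 ms

181.3 ms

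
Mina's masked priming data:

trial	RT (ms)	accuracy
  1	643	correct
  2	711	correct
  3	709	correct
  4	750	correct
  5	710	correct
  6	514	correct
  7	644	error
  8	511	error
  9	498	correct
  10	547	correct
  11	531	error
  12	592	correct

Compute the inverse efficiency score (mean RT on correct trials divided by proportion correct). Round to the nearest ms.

841 ms

Correct trials (n=9): 643, 711, 709, 750, 710, 514, 498, 547, 592
Mean correct RT = 5674/9 = 630.4444 ms
Proportion correct = 9/12
IES = 630.4444 / (9/12) = 840.593 ms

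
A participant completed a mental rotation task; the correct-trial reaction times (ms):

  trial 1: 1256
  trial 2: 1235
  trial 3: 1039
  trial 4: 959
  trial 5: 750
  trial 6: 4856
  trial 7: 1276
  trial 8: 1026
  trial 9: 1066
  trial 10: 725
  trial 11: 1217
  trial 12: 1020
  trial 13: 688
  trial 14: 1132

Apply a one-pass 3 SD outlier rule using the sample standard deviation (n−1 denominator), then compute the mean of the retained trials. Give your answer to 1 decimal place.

n = 14, ΣRT = 18245, M = 1303.214
Σ(x−M)² = 14087144.36; s = √(14087144.36/13) = 1040.974
Cutoffs: 1303.214 ± 3·1040.974 → [-1819.7, 4426.1]
Outside: 4856 → excluded.
Retained (n=13): Σ = 13389, mean = 13389/13 = 1029.923

1029.9 ms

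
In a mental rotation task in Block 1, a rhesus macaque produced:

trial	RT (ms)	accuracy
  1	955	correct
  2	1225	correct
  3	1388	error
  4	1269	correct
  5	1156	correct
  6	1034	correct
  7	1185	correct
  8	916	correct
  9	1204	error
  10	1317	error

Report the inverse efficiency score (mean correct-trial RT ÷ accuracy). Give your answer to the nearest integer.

Correct trials (n=7): 955, 1225, 1269, 1156, 1034, 1185, 916
Mean correct RT = 7740/7 = 1105.7143 ms
Proportion correct = 7/10
IES = 1105.7143 / (7/10) = 1579.592 ms

1580 ms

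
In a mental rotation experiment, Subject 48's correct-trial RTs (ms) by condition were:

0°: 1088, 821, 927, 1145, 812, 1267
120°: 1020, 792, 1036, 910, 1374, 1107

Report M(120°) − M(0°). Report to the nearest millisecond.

30 ms

M(0°) = 6060/6 = 1010.000
M(120°) = 6239/6 = 1039.833
Difference = 1039.833 − 1010.000 = 29.833 ms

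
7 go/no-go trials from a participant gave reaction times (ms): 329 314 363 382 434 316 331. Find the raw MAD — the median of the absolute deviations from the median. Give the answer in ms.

Sorted: 314, 316, 329, 331, 363, 382, 434 → median = 331
|x − 331|: 2, 17, 32, 51, 103, 15, 0
Sorted deviations: 0, 2, 15, 17, 32, 51, 103 → MAD = 17

17 ms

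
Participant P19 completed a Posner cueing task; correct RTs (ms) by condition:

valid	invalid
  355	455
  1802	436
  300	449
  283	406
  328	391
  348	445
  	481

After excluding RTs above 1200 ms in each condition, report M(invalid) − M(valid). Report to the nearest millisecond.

valid: exclude 1802
M(valid) = 1614/5 = 322.800
M(invalid) = 3063/7 = 437.571
Difference = 437.571 − 322.800 = 114.771 ms

115 ms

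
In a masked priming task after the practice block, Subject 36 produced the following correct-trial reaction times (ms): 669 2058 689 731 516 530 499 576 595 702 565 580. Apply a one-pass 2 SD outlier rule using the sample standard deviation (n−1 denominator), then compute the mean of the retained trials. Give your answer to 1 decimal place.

604.7 ms

n = 12, ΣRT = 8710, M = 725.833
Σ(x−M)² = 2000385.67; s = √(2000385.67/11) = 426.443
Cutoffs: 725.833 ± 2·426.443 → [-127.1, 1578.7]
Outside: 2058 → excluded.
Retained (n=11): Σ = 6652, mean = 6652/11 = 604.727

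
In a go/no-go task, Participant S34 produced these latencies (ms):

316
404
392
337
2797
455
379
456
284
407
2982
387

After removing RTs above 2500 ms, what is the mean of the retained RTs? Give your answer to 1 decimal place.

381.7 ms

Excluded: 2797, 2982
Retained (n=10): Σ = 3817
Mean = 3817/10 = 381.7000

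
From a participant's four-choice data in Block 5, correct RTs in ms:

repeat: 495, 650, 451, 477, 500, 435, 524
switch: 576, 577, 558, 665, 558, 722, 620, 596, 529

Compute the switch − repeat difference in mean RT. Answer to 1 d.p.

95.5 ms

M(repeat) = 3532/7 = 504.571
M(switch) = 5401/9 = 600.111
Difference = 600.111 − 504.571 = 95.540 ms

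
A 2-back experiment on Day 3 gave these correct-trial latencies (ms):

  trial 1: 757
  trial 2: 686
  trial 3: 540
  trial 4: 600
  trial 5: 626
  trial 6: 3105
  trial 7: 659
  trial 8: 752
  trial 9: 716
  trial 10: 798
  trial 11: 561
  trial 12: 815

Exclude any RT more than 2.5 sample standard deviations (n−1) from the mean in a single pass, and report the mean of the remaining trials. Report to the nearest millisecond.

n = 12, ΣRT = 10615, M = 884.583
Σ(x−M)² = 5466484.92; s = √(5466484.92/11) = 704.949
Cutoffs: 884.583 ± 2.5·704.949 → [-877.8, 2647.0]
Outside: 3105 → excluded.
Retained (n=11): Σ = 7510, mean = 7510/11 = 682.727

683 ms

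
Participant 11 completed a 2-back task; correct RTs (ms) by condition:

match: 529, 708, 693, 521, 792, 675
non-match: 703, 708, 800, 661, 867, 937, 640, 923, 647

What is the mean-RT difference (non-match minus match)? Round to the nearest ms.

M(match) = 3918/6 = 653.000
M(non-match) = 6886/9 = 765.111
Difference = 765.111 − 653.000 = 112.111 ms

112 ms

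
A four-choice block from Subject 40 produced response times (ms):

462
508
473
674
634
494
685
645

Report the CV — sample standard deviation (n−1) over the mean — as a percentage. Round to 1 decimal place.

16.8%

n = 8, Σ = 4575, M = 571.8750
Σ(x−M)² = 64426.875; s = √(64426.875/7) = 95.9366
CV = 95.9366 / 571.8750 = 0.16776 = 16.776%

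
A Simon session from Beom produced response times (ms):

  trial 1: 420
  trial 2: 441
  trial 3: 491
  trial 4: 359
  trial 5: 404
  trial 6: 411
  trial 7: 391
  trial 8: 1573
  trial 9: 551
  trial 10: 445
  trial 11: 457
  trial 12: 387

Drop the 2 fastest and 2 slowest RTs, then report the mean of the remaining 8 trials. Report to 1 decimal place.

432.5 ms

Sorted: 359, 387, 391, 404, 411, 420, 441, 445, 457, 491, 551, 1573
Drop lowest 2 (359, 387) and highest 2 (551, 1573)
Remaining (n=8): Σ = 3460, mean = 3460/8 = 432.500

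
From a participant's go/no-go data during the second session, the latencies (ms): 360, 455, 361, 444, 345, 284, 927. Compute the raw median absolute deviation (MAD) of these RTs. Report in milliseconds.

77 ms

Sorted: 284, 345, 360, 361, 444, 455, 927 → median = 361
|x − 361|: 1, 94, 0, 83, 16, 77, 566
Sorted deviations: 0, 1, 16, 77, 83, 94, 566 → MAD = 77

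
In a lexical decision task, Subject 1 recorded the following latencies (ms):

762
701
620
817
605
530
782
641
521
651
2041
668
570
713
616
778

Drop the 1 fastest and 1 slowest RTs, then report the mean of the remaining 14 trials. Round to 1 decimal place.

675.3 ms

Sorted: 521, 530, 570, 605, 616, 620, 641, 651, 668, 701, 713, 762, 778, 782, 817, 2041
Drop lowest 1 (521) and highest 1 (2041)
Remaining (n=14): Σ = 9454, mean = 9454/14 = 675.286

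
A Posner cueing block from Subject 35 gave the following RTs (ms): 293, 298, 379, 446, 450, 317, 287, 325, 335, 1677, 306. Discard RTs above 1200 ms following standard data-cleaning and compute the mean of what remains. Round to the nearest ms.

344 ms

Excluded: 1677
Retained (n=10): Σ = 3436
Mean = 3436/10 = 343.6000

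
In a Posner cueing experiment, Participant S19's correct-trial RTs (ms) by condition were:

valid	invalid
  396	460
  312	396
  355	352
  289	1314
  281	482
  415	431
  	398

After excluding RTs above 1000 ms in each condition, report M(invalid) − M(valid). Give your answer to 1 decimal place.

78.5 ms

invalid: exclude 1314
M(valid) = 2048/6 = 341.333
M(invalid) = 2519/6 = 419.833
Difference = 419.833 − 341.333 = 78.500 ms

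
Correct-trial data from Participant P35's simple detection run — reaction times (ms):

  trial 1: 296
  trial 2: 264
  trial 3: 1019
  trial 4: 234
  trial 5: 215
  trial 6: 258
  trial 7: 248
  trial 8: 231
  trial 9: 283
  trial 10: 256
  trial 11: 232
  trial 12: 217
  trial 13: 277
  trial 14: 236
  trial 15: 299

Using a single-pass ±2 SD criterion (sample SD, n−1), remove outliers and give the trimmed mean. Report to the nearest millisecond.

253 ms

n = 15, ΣRT = 4565, M = 304.333
Σ(x−M)² = 557165.33; s = √(557165.33/14) = 199.493
Cutoffs: 304.333 ± 2·199.493 → [-94.7, 703.3]
Outside: 1019 → excluded.
Retained (n=14): Σ = 3546, mean = 3546/14 = 253.286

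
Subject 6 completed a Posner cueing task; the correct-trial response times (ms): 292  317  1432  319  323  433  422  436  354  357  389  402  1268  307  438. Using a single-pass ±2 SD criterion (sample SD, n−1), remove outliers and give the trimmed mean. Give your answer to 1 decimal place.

n = 15, ΣRT = 7489, M = 499.267
Σ(x−M)² = 1718734.93; s = √(1718734.93/14) = 350.381
Cutoffs: 499.267 ± 2·350.381 → [-201.5, 1200.0]
Outside: 1268, 1432 → excluded.
Retained (n=13): Σ = 4789, mean = 4789/13 = 368.385

368.4 ms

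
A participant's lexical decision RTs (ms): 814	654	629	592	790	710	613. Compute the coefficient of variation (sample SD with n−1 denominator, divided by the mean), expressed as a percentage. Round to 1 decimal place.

n = 7, Σ = 4802, M = 686.0000
Σ(x−M)² = 46214.000; s = √(46214.000/6) = 87.7629
CV = 87.7629 / 686.0000 = 0.12793 = 12.793%

12.8%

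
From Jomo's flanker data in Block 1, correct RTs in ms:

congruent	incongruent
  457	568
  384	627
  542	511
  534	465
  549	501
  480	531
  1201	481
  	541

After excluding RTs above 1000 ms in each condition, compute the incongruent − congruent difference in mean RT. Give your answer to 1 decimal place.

37.1 ms

congruent: exclude 1201
M(congruent) = 2946/6 = 491.000
M(incongruent) = 4225/8 = 528.125
Difference = 528.125 − 491.000 = 37.125 ms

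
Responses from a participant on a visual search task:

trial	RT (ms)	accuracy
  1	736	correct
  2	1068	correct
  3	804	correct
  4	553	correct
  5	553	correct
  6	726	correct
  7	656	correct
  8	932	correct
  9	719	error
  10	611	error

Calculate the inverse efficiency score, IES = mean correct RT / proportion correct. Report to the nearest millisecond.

942 ms

Correct trials (n=8): 736, 1068, 804, 553, 553, 726, 656, 932
Mean correct RT = 6028/8 = 753.5000 ms
Proportion correct = 8/10
IES = 753.5000 / (8/10) = 941.875 ms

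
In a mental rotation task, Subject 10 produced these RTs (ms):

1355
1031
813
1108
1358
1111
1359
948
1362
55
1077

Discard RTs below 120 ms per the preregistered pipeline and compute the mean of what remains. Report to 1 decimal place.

1152.2 ms

Excluded: 55
Retained (n=10): Σ = 11522
Mean = 11522/10 = 1152.2000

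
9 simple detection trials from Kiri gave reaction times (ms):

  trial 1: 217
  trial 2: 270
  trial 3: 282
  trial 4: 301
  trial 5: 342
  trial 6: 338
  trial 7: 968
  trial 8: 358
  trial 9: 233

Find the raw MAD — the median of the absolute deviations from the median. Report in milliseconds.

Sorted: 217, 233, 270, 282, 301, 338, 342, 358, 968 → median = 301
|x − 301|: 84, 31, 19, 0, 41, 37, 667, 57, 68
Sorted deviations: 0, 19, 31, 37, 41, 57, 68, 84, 667 → MAD = 41

41 ms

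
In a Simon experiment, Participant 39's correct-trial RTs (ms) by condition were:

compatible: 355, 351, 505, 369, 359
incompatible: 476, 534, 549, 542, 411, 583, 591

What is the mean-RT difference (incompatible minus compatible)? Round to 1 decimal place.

138.8 ms

M(compatible) = 1939/5 = 387.800
M(incompatible) = 3686/7 = 526.571
Difference = 526.571 − 387.800 = 138.771 ms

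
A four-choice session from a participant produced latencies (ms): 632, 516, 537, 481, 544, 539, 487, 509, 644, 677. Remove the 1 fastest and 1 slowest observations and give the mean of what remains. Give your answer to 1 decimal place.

551.0 ms

Sorted: 481, 487, 509, 516, 537, 539, 544, 632, 644, 677
Drop lowest 1 (481) and highest 1 (677)
Remaining (n=8): Σ = 4408, mean = 4408/8 = 551.000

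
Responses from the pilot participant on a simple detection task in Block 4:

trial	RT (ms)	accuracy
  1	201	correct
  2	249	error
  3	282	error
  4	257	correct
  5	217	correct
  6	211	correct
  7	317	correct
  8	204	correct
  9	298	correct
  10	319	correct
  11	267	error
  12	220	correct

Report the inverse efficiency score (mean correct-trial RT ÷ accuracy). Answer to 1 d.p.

Correct trials (n=9): 201, 257, 217, 211, 317, 204, 298, 319, 220
Mean correct RT = 2244/9 = 249.3333 ms
Proportion correct = 9/12
IES = 249.3333 / (9/12) = 332.444 ms

332.4 ms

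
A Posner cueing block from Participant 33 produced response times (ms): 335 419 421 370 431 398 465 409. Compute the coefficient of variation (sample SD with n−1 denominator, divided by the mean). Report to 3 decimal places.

0.097

n = 8, Σ = 3248, M = 406.0000
Σ(x−M)² = 10910.000; s = √(10910.000/7) = 39.4787
CV = 39.4787 / 406.0000 = 0.09724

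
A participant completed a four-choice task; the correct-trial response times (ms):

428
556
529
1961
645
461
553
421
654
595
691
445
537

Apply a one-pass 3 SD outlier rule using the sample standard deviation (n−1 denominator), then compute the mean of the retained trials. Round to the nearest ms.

543 ms

n = 13, ΣRT = 8476, M = 652.000
Σ(x−M)² = 1948542.00; s = √(1948542.00/12) = 402.962
Cutoffs: 652.000 ± 3·402.962 → [-556.9, 1860.9]
Outside: 1961 → excluded.
Retained (n=12): Σ = 6515, mean = 6515/12 = 542.917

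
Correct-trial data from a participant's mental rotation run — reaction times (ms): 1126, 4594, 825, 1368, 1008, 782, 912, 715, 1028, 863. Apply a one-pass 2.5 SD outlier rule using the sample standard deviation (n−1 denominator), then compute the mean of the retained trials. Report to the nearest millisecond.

n = 10, ΣRT = 13221, M = 1322.100
Σ(x−M)² = 12217386.90; s = √(12217386.90/9) = 1165.113
Cutoffs: 1322.100 ± 2.5·1165.113 → [-1590.7, 4234.9]
Outside: 4594 → excluded.
Retained (n=9): Σ = 8627, mean = 8627/9 = 958.556

959 ms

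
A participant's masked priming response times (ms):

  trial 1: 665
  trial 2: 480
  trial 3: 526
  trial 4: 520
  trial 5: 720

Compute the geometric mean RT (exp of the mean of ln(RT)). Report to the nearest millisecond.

575 ms

ln(RT): 6.4998, 6.1738, 6.2653, 6.2538, 6.5793
Mean ln(RT) = 31.7720/5 = 6.35439
Geometric mean = exp(6.35439) = 575.01 ms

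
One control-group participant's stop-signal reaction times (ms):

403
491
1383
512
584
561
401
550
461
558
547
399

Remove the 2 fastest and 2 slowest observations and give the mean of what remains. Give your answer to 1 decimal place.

Sorted: 399, 401, 403, 461, 491, 512, 547, 550, 558, 561, 584, 1383
Drop lowest 2 (399, 401) and highest 2 (584, 1383)
Remaining (n=8): Σ = 4083, mean = 4083/8 = 510.375

510.4 ms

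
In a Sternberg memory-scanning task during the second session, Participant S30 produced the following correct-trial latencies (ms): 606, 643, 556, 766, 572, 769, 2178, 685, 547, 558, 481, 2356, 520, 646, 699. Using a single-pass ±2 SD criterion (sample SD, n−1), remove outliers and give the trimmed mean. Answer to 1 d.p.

619.1 ms

n = 15, ΣRT = 12582, M = 838.800
Σ(x−M)² = 4823236.40; s = √(4823236.40/14) = 586.956
Cutoffs: 838.800 ± 2·586.956 → [-335.1, 2012.7]
Outside: 2178, 2356 → excluded.
Retained (n=13): Σ = 8048, mean = 8048/13 = 619.077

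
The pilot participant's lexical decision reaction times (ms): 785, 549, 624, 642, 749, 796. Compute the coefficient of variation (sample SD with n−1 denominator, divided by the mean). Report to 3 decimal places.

n = 6, Σ = 4145, M = 690.8333
Σ(x−M)² = 50278.833; s = √(50278.833/5) = 100.2784
CV = 100.2784 / 690.8333 = 0.14516

0.145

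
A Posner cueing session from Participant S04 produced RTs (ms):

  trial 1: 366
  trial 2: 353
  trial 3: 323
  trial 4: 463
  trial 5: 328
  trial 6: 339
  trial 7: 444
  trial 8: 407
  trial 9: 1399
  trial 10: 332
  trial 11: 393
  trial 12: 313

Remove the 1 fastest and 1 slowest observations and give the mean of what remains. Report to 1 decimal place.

374.8 ms

Sorted: 313, 323, 328, 332, 339, 353, 366, 393, 407, 444, 463, 1399
Drop lowest 1 (313) and highest 1 (1399)
Remaining (n=10): Σ = 3748, mean = 3748/10 = 374.800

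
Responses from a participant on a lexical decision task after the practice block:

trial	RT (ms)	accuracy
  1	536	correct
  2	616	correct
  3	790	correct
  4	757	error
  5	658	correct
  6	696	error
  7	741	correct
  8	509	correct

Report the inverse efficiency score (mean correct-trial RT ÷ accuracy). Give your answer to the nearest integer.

856 ms

Correct trials (n=6): 536, 616, 790, 658, 741, 509
Mean correct RT = 3850/6 = 641.6667 ms
Proportion correct = 6/8
IES = 641.6667 / (6/8) = 855.556 ms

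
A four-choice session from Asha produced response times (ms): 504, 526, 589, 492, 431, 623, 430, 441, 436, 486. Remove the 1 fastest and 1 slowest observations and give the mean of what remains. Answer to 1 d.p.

488.1 ms

Sorted: 430, 431, 436, 441, 486, 492, 504, 526, 589, 623
Drop lowest 1 (430) and highest 1 (623)
Remaining (n=8): Σ = 3905, mean = 3905/8 = 488.125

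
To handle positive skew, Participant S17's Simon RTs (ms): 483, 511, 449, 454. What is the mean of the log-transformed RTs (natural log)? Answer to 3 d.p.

6.160

ln(RT): 6.1800, 6.2364, 6.1070, 6.1181
Σ ln(RT) = 24.6415
Mean = 24.6415/4 = 6.16038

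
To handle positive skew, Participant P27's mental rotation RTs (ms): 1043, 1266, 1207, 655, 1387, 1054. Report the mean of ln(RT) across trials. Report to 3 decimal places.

6.978

ln(RT): 6.9499, 7.1436, 7.0959, 6.4846, 7.2349, 6.9603
Σ ln(RT) = 41.8692
Mean = 41.8692/6 = 6.97821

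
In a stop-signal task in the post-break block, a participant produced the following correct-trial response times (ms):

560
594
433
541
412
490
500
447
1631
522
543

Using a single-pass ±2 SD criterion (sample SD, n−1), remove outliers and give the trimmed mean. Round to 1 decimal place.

n = 11, ΣRT = 6673, M = 606.636
Σ(x−M)² = 1185668.55; s = √(1185668.55/10) = 344.335
Cutoffs: 606.636 ± 2·344.335 → [-82.0, 1295.3]
Outside: 1631 → excluded.
Retained (n=10): Σ = 5042, mean = 5042/10 = 504.200

504.2 ms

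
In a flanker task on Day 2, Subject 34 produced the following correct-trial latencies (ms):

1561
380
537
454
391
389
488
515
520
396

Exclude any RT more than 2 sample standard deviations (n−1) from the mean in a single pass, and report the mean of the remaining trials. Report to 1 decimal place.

n = 10, ΣRT = 5631, M = 563.100
Σ(x−M)² = 1139576.90; s = √(1139576.90/9) = 355.837
Cutoffs: 563.100 ± 2·355.837 → [-148.6, 1274.8]
Outside: 1561 → excluded.
Retained (n=9): Σ = 4070, mean = 4070/9 = 452.222

452.2 ms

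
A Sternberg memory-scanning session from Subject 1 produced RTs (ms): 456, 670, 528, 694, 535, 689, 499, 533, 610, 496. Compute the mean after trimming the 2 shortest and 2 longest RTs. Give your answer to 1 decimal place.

Sorted: 456, 496, 499, 528, 533, 535, 610, 670, 689, 694
Drop lowest 2 (456, 496) and highest 2 (689, 694)
Remaining (n=6): Σ = 3375, mean = 3375/6 = 562.500

562.5 ms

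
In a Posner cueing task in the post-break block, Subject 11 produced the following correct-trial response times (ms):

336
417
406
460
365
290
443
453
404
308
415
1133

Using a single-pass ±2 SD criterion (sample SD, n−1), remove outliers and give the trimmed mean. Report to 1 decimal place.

390.6 ms

n = 12, ΣRT = 5430, M = 452.500
Σ(x−M)² = 538923.00; s = √(538923.00/11) = 221.344
Cutoffs: 452.500 ± 2·221.344 → [9.8, 895.2]
Outside: 1133 → excluded.
Retained (n=11): Σ = 4297, mean = 4297/11 = 390.636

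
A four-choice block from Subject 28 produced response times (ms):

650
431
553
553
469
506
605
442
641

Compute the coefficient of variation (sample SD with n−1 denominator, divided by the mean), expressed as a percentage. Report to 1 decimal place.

15.3%

n = 9, Σ = 4850, M = 538.8889
Σ(x−M)² = 54534.889; s = √(54534.889/8) = 82.5643
CV = 82.5643 / 538.8889 = 0.15321 = 15.321%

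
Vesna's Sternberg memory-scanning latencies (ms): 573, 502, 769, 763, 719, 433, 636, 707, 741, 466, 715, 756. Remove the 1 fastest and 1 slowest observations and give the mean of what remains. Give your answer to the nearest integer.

Sorted: 433, 466, 502, 573, 636, 707, 715, 719, 741, 756, 763, 769
Drop lowest 1 (433) and highest 1 (769)
Remaining (n=10): Σ = 6578, mean = 6578/10 = 657.800

658 ms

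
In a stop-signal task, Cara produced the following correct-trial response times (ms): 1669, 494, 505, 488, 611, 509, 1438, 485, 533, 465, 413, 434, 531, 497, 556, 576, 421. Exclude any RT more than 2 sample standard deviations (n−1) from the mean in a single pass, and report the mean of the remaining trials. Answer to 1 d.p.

n = 17, ΣRT = 10625, M = 625.000
Σ(x−M)² = 2023974.00; s = √(2023974.00/16) = 355.666
Cutoffs: 625.000 ± 2·355.666 → [-86.3, 1336.3]
Outside: 1438, 1669 → excluded.
Retained (n=15): Σ = 7518, mean = 7518/15 = 501.200

501.2 ms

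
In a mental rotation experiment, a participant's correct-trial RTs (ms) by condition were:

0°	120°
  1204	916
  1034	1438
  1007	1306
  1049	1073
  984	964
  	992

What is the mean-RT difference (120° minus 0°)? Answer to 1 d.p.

59.2 ms

M(0°) = 5278/5 = 1055.600
M(120°) = 6689/6 = 1114.833
Difference = 1114.833 − 1055.600 = 59.233 ms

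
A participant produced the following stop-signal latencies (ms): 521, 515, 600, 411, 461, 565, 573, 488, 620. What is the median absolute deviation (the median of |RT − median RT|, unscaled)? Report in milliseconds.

Sorted: 411, 461, 488, 515, 521, 565, 573, 600, 620 → median = 521
|x − 521|: 0, 6, 79, 110, 60, 44, 52, 33, 99
Sorted deviations: 0, 6, 33, 44, 52, 60, 79, 99, 110 → MAD = 52

52 ms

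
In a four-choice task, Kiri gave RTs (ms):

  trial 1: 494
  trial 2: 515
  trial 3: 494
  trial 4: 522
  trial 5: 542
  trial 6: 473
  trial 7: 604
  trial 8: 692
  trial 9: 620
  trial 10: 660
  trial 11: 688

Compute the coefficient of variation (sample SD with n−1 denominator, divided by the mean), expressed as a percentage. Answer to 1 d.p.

n = 11, Σ = 6304, M = 573.0909
Σ(x−M)² = 67532.909; s = √(67532.909/10) = 82.1784
CV = 82.1784 / 573.0909 = 0.14340 = 14.340%

14.3%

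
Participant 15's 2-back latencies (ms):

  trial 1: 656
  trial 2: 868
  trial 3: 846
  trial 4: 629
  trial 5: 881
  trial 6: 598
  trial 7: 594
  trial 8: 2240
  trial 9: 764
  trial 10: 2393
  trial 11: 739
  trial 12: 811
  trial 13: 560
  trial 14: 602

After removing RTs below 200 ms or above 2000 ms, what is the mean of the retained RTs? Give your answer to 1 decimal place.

Excluded: 2240, 2393
Retained (n=12): Σ = 8548
Mean = 8548/12 = 712.3333

712.3 ms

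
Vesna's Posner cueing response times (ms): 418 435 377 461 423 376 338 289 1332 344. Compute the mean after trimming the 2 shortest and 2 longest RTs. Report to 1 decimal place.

Sorted: 289, 338, 344, 376, 377, 418, 423, 435, 461, 1332
Drop lowest 2 (289, 338) and highest 2 (461, 1332)
Remaining (n=6): Σ = 2373, mean = 2373/6 = 395.500

395.5 ms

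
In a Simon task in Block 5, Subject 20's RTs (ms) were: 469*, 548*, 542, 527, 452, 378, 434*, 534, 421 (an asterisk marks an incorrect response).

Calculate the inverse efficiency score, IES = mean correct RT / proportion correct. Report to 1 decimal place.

713.5 ms

Correct trials (n=6): 542, 527, 452, 378, 534, 421
Mean correct RT = 2854/6 = 475.6667 ms
Proportion correct = 6/9
IES = 475.6667 / (6/9) = 713.500 ms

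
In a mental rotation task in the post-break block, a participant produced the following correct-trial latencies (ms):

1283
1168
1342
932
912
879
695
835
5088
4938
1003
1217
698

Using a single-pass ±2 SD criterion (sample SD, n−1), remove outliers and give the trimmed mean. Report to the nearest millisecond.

n = 13, ΣRT = 20990, M = 1614.615
Σ(x−M)² = 27819649.08; s = √(27819649.08/12) = 1522.598
Cutoffs: 1614.615 ± 2·1522.598 → [-1430.6, 4659.8]
Outside: 4938, 5088 → excluded.
Retained (n=11): Σ = 10964, mean = 10964/11 = 996.727

997 ms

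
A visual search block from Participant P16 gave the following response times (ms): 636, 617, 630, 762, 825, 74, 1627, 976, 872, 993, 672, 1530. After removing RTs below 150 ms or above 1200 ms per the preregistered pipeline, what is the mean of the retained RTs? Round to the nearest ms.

Excluded: 74, 1530, 1627
Retained (n=9): Σ = 6983
Mean = 6983/9 = 775.8889

776 ms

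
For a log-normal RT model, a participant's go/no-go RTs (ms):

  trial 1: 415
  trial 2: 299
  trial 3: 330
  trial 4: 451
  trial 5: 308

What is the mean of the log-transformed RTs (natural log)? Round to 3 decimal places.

ln(RT): 6.0283, 5.7004, 5.7991, 6.1115, 5.7301
Σ ln(RT) = 29.3694
Mean = 29.3694/5 = 5.87388

5.874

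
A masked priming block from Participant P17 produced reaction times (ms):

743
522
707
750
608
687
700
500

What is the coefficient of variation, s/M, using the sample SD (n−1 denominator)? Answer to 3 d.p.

0.149

n = 8, Σ = 5217, M = 652.1250
Σ(x−M)² = 66378.875; s = √(66378.875/7) = 97.3791
CV = 97.3791 / 652.1250 = 0.14933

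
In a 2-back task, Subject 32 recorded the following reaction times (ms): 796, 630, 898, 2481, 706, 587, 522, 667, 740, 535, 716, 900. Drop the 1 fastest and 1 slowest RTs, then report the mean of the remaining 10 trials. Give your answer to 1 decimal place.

717.5 ms

Sorted: 522, 535, 587, 630, 667, 706, 716, 740, 796, 898, 900, 2481
Drop lowest 1 (522) and highest 1 (2481)
Remaining (n=10): Σ = 7175, mean = 7175/10 = 717.500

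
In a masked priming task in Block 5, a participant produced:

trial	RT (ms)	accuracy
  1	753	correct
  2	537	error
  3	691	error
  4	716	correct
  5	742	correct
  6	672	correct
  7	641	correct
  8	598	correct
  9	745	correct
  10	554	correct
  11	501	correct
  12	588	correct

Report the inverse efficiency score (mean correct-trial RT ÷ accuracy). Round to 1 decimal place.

Correct trials (n=10): 753, 716, 742, 672, 641, 598, 745, 554, 501, 588
Mean correct RT = 6510/10 = 651.0000 ms
Proportion correct = 10/12
IES = 651.0000 / (10/12) = 781.200 ms

781.2 ms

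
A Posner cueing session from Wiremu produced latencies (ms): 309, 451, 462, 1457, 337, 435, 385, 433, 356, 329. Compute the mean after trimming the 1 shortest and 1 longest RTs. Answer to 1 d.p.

Sorted: 309, 329, 337, 356, 385, 433, 435, 451, 462, 1457
Drop lowest 1 (309) and highest 1 (1457)
Remaining (n=8): Σ = 3188, mean = 3188/8 = 398.500

398.5 ms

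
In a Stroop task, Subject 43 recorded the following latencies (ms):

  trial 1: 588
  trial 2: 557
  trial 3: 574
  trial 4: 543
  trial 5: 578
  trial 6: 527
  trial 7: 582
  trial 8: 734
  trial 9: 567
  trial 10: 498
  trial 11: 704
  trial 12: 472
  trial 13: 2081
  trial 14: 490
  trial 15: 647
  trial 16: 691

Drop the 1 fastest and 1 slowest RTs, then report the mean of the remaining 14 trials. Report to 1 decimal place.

591.4 ms

Sorted: 472, 490, 498, 527, 543, 557, 567, 574, 578, 582, 588, 647, 691, 704, 734, 2081
Drop lowest 1 (472) and highest 1 (2081)
Remaining (n=14): Σ = 8280, mean = 8280/14 = 591.429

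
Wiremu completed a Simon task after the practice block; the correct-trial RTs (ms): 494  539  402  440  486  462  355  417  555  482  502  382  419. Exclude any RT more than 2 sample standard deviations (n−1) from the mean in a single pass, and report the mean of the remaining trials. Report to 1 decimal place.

n = 13, ΣRT = 5935, M = 456.538
Σ(x−M)² = 43597.23; s = √(43597.23/12) = 60.275
Cutoffs: 456.538 ± 2·60.275 → [336.0, 577.1]
No RTs fall outside the cutoffs; all 13 retained. Mean = 5935/13 = 456.538

456.5 ms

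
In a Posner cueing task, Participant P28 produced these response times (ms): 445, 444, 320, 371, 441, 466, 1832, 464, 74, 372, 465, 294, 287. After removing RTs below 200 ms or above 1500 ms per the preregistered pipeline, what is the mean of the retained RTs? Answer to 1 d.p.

Excluded: 74, 1832
Retained (n=11): Σ = 4369
Mean = 4369/11 = 397.1818

397.2 ms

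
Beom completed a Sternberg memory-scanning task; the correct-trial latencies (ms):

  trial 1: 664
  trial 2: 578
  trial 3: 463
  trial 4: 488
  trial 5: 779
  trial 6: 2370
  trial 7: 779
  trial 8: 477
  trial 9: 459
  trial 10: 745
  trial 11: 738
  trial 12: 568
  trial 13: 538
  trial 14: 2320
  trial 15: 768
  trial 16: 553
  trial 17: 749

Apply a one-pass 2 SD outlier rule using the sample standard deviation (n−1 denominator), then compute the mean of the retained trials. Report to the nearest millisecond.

623 ms

n = 17, ΣRT = 14036, M = 825.647
Σ(x−M)² = 5458273.88; s = √(5458273.88/16) = 584.074
Cutoffs: 825.647 ± 2·584.074 → [-342.5, 1993.8]
Outside: 2320, 2370 → excluded.
Retained (n=15): Σ = 9346, mean = 9346/15 = 623.067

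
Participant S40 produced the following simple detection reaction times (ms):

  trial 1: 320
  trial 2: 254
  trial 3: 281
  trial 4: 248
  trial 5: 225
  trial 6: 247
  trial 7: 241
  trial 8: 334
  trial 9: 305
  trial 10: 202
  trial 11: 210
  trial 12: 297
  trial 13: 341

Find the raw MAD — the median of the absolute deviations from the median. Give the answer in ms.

43 ms

Sorted: 202, 210, 225, 241, 247, 248, 254, 281, 297, 305, 320, 334, 341 → median = 254
|x − 254|: 66, 0, 27, 6, 29, 7, 13, 80, 51, 52, 44, 43, 87
Sorted deviations: 0, 6, 7, 13, 27, 29, 43, 44, 51, 52, 66, 80, 87 → MAD = 43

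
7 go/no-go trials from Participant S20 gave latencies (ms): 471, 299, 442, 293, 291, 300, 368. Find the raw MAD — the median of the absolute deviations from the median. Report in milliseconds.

9 ms

Sorted: 291, 293, 299, 300, 368, 442, 471 → median = 300
|x − 300|: 171, 1, 142, 7, 9, 0, 68
Sorted deviations: 0, 1, 7, 9, 68, 142, 171 → MAD = 9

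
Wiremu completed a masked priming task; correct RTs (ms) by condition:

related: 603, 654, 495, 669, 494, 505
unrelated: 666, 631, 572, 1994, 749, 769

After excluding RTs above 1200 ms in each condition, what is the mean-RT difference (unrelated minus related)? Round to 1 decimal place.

unrelated: exclude 1994
M(related) = 3420/6 = 570.000
M(unrelated) = 3387/5 = 677.400
Difference = 677.400 − 570.000 = 107.400 ms

107.4 ms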